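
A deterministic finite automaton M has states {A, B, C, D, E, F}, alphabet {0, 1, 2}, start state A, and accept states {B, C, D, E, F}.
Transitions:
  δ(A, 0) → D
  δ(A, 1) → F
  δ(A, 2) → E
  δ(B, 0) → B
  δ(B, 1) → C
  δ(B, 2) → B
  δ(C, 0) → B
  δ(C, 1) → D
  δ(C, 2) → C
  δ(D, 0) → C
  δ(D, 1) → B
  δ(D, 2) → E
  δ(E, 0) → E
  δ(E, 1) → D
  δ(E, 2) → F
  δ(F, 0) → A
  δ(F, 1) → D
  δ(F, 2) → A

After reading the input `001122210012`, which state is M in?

A --0--> D
D --0--> C
C --1--> D
D --1--> B
B --2--> B
B --2--> B
B --2--> B
B --1--> C
C --0--> B
B --0--> B
B --1--> C
C --2--> C

C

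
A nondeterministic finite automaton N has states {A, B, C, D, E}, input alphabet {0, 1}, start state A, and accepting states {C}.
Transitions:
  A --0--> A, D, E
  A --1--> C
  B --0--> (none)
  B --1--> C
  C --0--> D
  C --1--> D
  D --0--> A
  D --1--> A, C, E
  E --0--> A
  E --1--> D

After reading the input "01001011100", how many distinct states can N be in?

Start: {A}
read 0: {A, D, E}
read 1: {A, C, D, E}
read 0: {A, D, E}
read 0: {A, D, E}
read 1: {A, C, D, E}
read 0: {A, D, E}
read 1: {A, C, D, E}
read 1: {A, C, D, E}
read 1: {A, C, D, E}
read 0: {A, D, E}
read 0: {A, D, E}
Final reachable set {A, D, E} has 3 states.

3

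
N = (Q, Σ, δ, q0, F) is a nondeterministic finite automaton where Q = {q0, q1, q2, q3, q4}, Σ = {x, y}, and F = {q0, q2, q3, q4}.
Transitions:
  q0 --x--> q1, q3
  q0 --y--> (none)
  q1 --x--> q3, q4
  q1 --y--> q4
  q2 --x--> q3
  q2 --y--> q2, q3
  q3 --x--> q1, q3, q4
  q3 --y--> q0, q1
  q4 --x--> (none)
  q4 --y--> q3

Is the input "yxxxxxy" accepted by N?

rejected

Start: {q0}
read y: {}
The reachable set is empty and stays empty for the remaining 6 symbols.
Reachable ∩ accepting = {} — empty.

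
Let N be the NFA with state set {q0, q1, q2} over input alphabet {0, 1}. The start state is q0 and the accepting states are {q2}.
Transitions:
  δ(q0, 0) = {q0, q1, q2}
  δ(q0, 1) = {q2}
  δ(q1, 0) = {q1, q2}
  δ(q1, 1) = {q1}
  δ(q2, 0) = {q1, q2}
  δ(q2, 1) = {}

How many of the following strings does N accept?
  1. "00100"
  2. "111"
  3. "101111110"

2

"00100": accepted
"111": rejected
"101111110": accepted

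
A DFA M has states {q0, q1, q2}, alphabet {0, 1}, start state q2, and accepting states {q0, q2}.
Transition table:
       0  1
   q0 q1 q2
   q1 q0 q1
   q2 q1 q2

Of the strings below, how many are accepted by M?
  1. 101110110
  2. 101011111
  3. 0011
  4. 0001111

2

101110110: rejected
101011111: accepted
0011: accepted
0001111: rejected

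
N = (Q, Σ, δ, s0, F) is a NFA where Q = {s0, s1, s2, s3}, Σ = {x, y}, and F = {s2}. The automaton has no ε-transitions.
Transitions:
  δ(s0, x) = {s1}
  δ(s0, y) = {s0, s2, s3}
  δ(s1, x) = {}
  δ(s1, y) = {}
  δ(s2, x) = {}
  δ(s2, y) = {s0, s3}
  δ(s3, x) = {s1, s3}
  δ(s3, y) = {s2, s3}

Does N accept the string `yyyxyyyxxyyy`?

Start: {s0}
read y: {s0, s2, s3}
read y: {s0, s2, s3}
read y: {s0, s2, s3}
read x: {s1, s3}
read y: {s2, s3}
read y: {s0, s2, s3}
read y: {s0, s2, s3}
read x: {s1, s3}
read x: {s1, s3}
read y: {s2, s3}
read y: {s0, s2, s3}
read y: {s0, s2, s3}
Reachable ∩ accepting = {s2} — nonempty.

accepted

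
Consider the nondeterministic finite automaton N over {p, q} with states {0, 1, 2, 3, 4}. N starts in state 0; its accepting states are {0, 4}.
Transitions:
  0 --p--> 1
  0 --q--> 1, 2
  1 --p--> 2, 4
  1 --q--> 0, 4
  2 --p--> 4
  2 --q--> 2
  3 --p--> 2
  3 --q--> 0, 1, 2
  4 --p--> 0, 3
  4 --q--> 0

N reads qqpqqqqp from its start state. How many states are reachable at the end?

Start: {0}
read q: {1, 2}
read q: {0, 2, 4}
read p: {0, 1, 3, 4}
read q: {0, 1, 2, 4}
read q: {0, 1, 2, 4}
read q: {0, 1, 2, 4}
read q: {0, 1, 2, 4}
read p: {0, 1, 2, 3, 4}
Final reachable set {0, 1, 2, 3, 4} has 5 states.

5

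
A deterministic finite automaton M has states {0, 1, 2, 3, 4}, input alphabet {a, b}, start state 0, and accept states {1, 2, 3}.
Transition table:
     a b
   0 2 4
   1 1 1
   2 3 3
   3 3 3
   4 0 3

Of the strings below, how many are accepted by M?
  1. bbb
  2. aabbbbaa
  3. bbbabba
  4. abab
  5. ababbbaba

5

bbb: accepted
aabbbbaa: accepted
bbbabba: accepted
abab: accepted
ababbbaba: accepted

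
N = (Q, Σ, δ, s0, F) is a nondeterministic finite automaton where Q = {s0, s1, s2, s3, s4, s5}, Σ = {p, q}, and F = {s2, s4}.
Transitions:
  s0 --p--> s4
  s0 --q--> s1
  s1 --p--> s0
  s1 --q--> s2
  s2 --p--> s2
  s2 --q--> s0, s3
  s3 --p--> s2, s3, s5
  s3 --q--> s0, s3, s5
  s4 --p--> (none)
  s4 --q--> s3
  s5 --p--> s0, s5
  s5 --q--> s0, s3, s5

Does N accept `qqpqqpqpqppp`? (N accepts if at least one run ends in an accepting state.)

Start: {s0}
read q: {s1}
read q: {s2}
read p: {s2}
read q: {s0, s3}
read q: {s0, s1, s3, s5}
read p: {s0, s2, s3, s4, s5}
read q: {s0, s1, s3, s5}
read p: {s0, s2, s3, s4, s5}
read q: {s0, s1, s3, s5}
read p: {s0, s2, s3, s4, s5}
read p: {s0, s2, s3, s4, s5}
read p: {s0, s2, s3, s4, s5}
Reachable ∩ accepting = {s2, s4} — nonempty.

accepted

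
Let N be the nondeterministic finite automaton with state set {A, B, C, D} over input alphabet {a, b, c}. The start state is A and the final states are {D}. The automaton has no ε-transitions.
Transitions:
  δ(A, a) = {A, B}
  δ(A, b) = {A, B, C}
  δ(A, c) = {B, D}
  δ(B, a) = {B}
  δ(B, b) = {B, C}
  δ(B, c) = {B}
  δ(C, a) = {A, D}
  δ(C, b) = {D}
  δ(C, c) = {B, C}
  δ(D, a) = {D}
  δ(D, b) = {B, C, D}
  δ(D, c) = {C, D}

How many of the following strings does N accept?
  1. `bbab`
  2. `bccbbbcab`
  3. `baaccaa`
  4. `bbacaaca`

4

`bbab`: accepted
`bccbbbcab`: accepted
`baaccaa`: accepted
`bbacaaca`: accepted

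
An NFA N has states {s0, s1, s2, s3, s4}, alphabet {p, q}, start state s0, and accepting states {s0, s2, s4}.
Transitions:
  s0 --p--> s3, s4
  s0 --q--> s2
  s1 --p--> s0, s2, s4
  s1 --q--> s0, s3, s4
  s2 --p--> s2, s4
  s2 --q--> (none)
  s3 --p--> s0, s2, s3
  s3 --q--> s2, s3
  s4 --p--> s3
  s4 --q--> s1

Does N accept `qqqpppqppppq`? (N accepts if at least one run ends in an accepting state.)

Start: {s0}
read q: {s2}
read q: {}
The reachable set is empty and stays empty for the remaining 10 symbols.
Reachable ∩ accepting = {} — empty.

rejected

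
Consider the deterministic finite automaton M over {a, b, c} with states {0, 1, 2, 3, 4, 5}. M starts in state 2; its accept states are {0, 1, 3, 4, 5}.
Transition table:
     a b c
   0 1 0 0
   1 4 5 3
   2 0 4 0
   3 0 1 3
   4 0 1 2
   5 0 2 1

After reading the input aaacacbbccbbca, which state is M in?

1

2 --a--> 0
0 --a--> 1
1 --a--> 4
4 --c--> 2
2 --a--> 0
0 --c--> 0
0 --b--> 0
0 --b--> 0
0 --c--> 0
0 --c--> 0
0 --b--> 0
0 --b--> 0
0 --c--> 0
0 --a--> 1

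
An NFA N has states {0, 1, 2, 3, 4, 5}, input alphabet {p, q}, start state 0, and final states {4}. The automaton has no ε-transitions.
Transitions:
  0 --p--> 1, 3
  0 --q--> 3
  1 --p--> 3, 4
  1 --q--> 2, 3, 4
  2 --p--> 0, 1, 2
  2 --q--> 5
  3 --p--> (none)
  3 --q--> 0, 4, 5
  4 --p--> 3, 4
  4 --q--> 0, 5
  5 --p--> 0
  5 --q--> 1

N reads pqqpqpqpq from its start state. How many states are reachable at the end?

Start: {0}
read p: {1, 3}
read q: {0, 2, 3, 4, 5}
read q: {0, 1, 3, 4, 5}
read p: {0, 1, 3, 4}
read q: {0, 2, 3, 4, 5}
read p: {0, 1, 2, 3, 4}
read q: {0, 2, 3, 4, 5}
read p: {0, 1, 2, 3, 4}
read q: {0, 2, 3, 4, 5}
Final reachable set {0, 2, 3, 4, 5} has 5 states.

5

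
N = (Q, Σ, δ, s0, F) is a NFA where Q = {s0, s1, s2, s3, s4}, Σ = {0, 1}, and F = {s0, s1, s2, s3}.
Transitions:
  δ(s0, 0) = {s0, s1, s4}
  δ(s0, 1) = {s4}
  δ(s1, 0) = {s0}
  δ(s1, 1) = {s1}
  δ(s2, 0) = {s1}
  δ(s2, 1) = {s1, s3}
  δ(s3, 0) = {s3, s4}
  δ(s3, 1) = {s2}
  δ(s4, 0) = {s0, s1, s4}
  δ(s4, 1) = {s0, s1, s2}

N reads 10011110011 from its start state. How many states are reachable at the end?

5

Start: {s0}
read 1: {s4}
read 0: {s0, s1, s4}
read 0: {s0, s1, s4}
read 1: {s0, s1, s2, s4}
read 1: {s0, s1, s2, s3, s4}
read 1: {s0, s1, s2, s3, s4}
read 1: {s0, s1, s2, s3, s4}
read 0: {s0, s1, s3, s4}
read 0: {s0, s1, s3, s4}
read 1: {s0, s1, s2, s4}
read 1: {s0, s1, s2, s3, s4}
Final reachable set {s0, s1, s2, s3, s4} has 5 states.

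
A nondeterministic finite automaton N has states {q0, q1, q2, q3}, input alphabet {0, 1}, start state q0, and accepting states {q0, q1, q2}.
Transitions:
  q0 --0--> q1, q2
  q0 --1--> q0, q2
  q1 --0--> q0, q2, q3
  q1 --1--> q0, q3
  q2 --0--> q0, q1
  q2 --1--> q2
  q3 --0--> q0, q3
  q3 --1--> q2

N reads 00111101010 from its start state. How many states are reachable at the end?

Start: {q0}
read 0: {q1, q2}
read 0: {q0, q1, q2, q3}
read 1: {q0, q2, q3}
read 1: {q0, q2}
read 1: {q0, q2}
read 1: {q0, q2}
read 0: {q0, q1, q2}
read 1: {q0, q2, q3}
read 0: {q0, q1, q2, q3}
read 1: {q0, q2, q3}
read 0: {q0, q1, q2, q3}
Final reachable set {q0, q1, q2, q3} has 4 states.

4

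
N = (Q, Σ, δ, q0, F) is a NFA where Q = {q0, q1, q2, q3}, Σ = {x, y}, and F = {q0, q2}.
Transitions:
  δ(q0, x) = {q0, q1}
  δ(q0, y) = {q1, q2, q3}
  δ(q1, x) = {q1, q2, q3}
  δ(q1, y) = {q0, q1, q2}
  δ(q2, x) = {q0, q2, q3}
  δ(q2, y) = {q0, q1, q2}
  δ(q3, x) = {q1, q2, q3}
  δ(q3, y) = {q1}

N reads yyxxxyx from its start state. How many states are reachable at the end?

4

Start: {q0}
read y: {q1, q2, q3}
read y: {q0, q1, q2}
read x: {q0, q1, q2, q3}
read x: {q0, q1, q2, q3}
read x: {q0, q1, q2, q3}
read y: {q0, q1, q2, q3}
read x: {q0, q1, q2, q3}
Final reachable set {q0, q1, q2, q3} has 4 states.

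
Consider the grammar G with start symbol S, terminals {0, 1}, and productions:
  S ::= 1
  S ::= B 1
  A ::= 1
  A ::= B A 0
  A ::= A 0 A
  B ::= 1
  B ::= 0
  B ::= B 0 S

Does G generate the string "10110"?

no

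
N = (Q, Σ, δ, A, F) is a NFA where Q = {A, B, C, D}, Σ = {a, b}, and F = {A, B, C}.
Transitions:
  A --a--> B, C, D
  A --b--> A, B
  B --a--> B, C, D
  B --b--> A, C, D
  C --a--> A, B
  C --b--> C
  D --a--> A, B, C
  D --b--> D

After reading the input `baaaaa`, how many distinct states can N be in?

4

Start: {A}
read b: {A, B}
read a: {B, C, D}
read a: {A, B, C, D}
read a: {A, B, C, D}
read a: {A, B, C, D}
read a: {A, B, C, D}
Final reachable set {A, B, C, D} has 4 states.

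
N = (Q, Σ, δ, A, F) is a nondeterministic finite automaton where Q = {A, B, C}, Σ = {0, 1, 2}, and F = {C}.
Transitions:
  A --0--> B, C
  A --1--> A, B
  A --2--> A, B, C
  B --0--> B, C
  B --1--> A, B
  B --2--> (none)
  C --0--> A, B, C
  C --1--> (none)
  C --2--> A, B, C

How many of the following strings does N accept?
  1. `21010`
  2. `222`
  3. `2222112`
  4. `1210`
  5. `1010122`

`21010`: accepted
`222`: accepted
`2222112`: accepted
`1210`: accepted
`1010122`: accepted

5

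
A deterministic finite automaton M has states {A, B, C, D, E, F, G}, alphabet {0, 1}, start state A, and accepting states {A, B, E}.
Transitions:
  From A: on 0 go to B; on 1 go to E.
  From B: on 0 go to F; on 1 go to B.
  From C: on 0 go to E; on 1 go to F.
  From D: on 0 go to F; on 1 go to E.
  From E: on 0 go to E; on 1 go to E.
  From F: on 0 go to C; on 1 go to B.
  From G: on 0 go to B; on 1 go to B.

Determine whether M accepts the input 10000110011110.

A --1--> E
E --0--> E
E --0--> E
E --0--> E
E --0--> E
E --1--> E
E --1--> E
E --0--> E
E --0--> E
E --1--> E
E --1--> E
E --1--> E
E --1--> E
E --0--> E
End in state E, which is an accepting state.

accepted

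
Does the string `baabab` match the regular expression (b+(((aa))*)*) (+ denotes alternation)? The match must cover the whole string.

no

Neither b nor (((aa))*)* matches baabab.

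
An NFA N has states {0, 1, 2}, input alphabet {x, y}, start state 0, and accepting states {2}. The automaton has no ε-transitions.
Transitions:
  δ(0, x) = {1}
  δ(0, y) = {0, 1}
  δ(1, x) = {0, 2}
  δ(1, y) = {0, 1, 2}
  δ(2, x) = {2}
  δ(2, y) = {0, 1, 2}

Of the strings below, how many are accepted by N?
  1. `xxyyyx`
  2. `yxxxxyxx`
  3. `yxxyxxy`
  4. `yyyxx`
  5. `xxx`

5

`xxyyyx`: accepted
`yxxxxyxx`: accepted
`yxxyxxy`: accepted
`yyyxx`: accepted
`xxx`: accepted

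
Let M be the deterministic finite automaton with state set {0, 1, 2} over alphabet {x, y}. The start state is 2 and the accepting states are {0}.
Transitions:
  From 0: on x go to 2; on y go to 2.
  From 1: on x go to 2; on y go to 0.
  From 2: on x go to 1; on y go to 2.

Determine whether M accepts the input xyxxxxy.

2 --x--> 1
1 --y--> 0
0 --x--> 2
2 --x--> 1
1 --x--> 2
2 --x--> 1
1 --y--> 0
End in state 0, which is an accepting state.

accepted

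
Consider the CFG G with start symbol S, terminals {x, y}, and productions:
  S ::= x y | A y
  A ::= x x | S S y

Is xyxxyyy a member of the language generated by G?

S ⇒ Ay ⇒ SSyy ⇒ xySyy ⇒ xyAyyy ⇒ xyxxyyy

yes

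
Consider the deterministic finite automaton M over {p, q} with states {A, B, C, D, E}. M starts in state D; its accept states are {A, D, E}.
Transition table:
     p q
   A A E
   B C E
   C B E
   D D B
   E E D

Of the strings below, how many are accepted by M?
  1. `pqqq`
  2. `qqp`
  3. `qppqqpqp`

2

`pqqq`: accepted
`qqp`: accepted
`qppqqpqp`: rejected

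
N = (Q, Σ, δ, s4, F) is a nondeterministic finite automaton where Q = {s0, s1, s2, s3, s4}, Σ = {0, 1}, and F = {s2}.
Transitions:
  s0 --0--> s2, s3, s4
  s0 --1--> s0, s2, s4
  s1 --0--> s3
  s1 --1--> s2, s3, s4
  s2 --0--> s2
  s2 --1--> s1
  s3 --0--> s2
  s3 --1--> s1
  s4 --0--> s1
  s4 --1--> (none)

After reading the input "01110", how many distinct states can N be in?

2

Start: {s4}
read 0: {s1}
read 1: {s2, s3, s4}
read 1: {s1}
read 1: {s2, s3, s4}
read 0: {s1, s2}
Final reachable set {s1, s2} has 2 states.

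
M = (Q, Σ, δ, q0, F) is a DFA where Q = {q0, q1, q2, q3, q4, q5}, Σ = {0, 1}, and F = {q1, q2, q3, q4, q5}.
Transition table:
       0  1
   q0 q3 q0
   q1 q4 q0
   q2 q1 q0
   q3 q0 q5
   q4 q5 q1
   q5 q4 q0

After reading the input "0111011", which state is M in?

q0 --0--> q3
q3 --1--> q5
q5 --1--> q0
q0 --1--> q0
q0 --0--> q3
q3 --1--> q5
q5 --1--> q0

q0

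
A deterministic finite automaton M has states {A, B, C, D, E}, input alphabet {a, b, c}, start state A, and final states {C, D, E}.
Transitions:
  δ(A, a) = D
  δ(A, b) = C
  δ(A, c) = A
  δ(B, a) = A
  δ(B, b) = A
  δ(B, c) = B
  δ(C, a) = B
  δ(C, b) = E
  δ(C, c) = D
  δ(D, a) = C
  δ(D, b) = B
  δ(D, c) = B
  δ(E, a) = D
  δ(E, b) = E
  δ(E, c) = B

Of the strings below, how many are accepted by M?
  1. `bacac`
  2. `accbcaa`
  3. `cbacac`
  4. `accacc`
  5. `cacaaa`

2

`bacac`: rejected
`accbcaa`: accepted
`cbacac`: rejected
`accacc`: rejected
`cacaaa`: accepted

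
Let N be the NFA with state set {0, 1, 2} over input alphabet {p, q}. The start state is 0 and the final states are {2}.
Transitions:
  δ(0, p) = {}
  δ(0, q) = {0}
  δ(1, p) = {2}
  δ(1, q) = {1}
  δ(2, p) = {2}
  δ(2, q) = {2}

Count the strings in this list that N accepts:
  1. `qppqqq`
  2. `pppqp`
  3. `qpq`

`qppqqq`: rejected
`pppqp`: rejected
`qpq`: rejected

0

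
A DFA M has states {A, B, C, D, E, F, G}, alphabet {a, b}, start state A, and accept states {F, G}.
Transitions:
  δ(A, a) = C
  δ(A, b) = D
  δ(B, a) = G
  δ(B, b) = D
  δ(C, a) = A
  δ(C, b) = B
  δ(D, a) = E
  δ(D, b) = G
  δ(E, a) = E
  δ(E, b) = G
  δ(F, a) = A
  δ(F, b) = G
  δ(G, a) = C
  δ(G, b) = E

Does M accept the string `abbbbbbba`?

rejected

A --a--> C
C --b--> B
B --b--> D
D --b--> G
G --b--> E
E --b--> G
G --b--> E
E --b--> G
G --a--> C
End in state C, which is not an accepting state.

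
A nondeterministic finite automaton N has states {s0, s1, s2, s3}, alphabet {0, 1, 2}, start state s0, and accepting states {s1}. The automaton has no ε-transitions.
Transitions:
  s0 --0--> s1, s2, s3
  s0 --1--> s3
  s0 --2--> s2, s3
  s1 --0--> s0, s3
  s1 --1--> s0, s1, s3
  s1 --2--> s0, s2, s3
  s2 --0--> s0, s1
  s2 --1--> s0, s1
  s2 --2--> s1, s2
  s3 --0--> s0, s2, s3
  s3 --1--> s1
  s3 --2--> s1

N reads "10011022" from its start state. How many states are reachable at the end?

4

Start: {s0}
read 1: {s3}
read 0: {s0, s2, s3}
read 0: {s0, s1, s2, s3}
read 1: {s0, s1, s3}
read 1: {s0, s1, s3}
read 0: {s0, s1, s2, s3}
read 2: {s0, s1, s2, s3}
read 2: {s0, s1, s2, s3}
Final reachable set {s0, s1, s2, s3} has 4 states.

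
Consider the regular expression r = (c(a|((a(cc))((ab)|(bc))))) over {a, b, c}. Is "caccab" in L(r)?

yes

Split as c·accab: c matches c and (a|((a(cc))((ab)|(bc)))) matches accab.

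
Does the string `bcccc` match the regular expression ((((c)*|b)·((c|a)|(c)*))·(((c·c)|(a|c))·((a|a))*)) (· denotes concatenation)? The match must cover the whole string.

yes

Split as bcc·cc: (((c)*|b)·((c|a)|(c)*)) matches bcc and (((c·c)|(a|c))·((a|a))*) matches cc.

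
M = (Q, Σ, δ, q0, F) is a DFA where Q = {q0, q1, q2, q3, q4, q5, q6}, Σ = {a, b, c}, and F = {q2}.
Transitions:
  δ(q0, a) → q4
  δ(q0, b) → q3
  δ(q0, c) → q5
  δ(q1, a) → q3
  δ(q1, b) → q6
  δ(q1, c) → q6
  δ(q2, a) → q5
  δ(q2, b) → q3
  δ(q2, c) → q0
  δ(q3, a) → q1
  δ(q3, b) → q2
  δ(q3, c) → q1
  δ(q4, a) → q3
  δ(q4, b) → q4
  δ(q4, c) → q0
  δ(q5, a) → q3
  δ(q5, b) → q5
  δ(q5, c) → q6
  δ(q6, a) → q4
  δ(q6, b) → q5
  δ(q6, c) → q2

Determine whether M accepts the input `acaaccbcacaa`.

q0 --a--> q4
q4 --c--> q0
q0 --a--> q4
q4 --a--> q3
q3 --c--> q1
q1 --c--> q6
q6 --b--> q5
q5 --c--> q6
q6 --a--> q4
q4 --c--> q0
q0 --a--> q4
q4 --a--> q3
End in state q3, which is not an accepting state.

rejected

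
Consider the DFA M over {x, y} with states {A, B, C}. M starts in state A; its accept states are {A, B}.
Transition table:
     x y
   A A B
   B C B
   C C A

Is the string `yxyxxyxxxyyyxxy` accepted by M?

A --y--> B
B --x--> C
C --y--> A
A --x--> A
A --x--> A
A --y--> B
B --x--> C
C --x--> C
C --x--> C
C --y--> A
A --y--> B
B --y--> B
B --x--> C
C --x--> C
C --y--> A
End in state A, which is an accepting state.

accepted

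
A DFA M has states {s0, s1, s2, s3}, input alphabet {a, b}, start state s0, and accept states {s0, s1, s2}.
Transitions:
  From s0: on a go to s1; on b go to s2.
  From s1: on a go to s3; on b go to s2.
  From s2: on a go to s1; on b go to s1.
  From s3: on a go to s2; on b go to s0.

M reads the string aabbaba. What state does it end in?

s0 --a--> s1
s1 --a--> s3
s3 --b--> s0
s0 --b--> s2
s2 --a--> s1
s1 --b--> s2
s2 --a--> s1

s1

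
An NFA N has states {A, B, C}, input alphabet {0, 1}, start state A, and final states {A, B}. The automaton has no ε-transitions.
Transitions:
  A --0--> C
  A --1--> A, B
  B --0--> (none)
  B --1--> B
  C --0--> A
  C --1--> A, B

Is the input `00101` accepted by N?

accepted

Start: {A}
read 0: {C}
read 0: {A}
read 1: {A, B}
read 0: {C}
read 1: {A, B}
Reachable ∩ accepting = {A, B} — nonempty.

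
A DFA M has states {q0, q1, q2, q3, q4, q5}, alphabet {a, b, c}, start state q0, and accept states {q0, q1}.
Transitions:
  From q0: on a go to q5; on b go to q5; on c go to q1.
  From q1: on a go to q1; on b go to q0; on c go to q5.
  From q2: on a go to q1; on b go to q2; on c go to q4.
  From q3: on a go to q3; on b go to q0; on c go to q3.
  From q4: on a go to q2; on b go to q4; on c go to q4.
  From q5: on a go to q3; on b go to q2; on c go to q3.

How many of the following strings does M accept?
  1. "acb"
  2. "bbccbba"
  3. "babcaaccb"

2

"acb": accepted
"bbccbba": rejected
"babcaaccb": accepted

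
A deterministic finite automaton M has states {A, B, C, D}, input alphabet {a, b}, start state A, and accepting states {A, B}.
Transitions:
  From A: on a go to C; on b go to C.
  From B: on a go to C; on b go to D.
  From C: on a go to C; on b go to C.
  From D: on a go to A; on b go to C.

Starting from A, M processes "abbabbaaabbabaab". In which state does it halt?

C

A --a--> C
C --b--> C
C --b--> C
C --a--> C
C --b--> C
C --b--> C
C --a--> C
C --a--> C
C --a--> C
C --b--> C
C --b--> C
C --a--> C
C --b--> C
C --a--> C
C --a--> C
C --b--> C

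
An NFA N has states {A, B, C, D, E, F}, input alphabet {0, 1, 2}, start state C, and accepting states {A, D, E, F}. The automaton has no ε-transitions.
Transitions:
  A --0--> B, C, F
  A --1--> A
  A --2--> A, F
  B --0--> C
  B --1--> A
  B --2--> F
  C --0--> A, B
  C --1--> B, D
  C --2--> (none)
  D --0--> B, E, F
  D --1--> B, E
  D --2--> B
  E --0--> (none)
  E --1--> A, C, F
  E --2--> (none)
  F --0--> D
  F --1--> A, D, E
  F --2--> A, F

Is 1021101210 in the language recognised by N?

accepted

Start: {C}
read 1: {B, D}
read 0: {B, C, E, F}
read 2: {A, F}
read 1: {A, D, E}
read 1: {A, B, C, E, F}
read 0: {A, B, C, D, F}
read 1: {A, B, D, E}
read 2: {A, B, F}
read 1: {A, D, E}
read 0: {B, C, E, F}
Reachable ∩ accepting = {E, F} — nonempty.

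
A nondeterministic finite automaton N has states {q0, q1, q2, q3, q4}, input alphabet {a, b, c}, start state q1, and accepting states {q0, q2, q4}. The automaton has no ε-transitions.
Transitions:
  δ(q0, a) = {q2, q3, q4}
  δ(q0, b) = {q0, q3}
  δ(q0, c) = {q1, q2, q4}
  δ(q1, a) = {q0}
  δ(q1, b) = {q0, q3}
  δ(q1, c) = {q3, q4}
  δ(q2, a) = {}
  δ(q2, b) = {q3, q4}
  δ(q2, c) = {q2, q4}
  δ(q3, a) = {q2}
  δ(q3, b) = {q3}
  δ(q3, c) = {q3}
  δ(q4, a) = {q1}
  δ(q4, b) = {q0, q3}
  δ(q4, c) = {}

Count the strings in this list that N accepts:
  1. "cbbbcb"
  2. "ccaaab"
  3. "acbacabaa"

"cbbbcb": accepted
"ccaaab": rejected
"acbacabaa": accepted

2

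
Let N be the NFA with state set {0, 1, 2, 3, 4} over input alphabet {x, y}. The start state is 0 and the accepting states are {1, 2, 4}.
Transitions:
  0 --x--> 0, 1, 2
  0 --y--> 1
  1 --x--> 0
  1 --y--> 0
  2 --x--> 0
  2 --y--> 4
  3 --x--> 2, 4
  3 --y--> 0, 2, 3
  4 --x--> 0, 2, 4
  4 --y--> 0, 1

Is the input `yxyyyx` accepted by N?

Start: {0}
read y: {1}
read x: {0}
read y: {1}
read y: {0}
read y: {1}
read x: {0}
Reachable ∩ accepting = {} — empty.

rejected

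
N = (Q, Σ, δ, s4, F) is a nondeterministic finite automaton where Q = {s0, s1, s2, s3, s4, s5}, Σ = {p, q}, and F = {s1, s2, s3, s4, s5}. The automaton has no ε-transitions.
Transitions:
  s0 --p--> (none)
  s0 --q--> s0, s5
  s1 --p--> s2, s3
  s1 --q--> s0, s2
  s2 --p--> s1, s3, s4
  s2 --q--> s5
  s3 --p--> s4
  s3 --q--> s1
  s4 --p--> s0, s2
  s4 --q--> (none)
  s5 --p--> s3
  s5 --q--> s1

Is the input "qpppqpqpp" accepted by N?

Start: {s4}
read q: {}
The reachable set is empty and stays empty for the remaining 8 symbols.
Reachable ∩ accepting = {} — empty.

rejected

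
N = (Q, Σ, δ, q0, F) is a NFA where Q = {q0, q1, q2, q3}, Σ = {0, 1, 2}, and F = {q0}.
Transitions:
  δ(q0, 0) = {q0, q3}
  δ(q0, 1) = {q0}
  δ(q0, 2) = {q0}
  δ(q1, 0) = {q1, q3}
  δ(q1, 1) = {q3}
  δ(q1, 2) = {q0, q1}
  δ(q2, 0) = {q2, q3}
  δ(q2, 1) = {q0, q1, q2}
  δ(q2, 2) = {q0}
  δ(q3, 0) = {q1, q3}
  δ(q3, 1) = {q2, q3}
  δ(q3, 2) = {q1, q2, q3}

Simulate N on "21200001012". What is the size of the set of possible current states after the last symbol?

Start: {q0}
read 2: {q0}
read 1: {q0}
read 2: {q0}
read 0: {q0, q3}
read 0: {q0, q1, q3}
read 0: {q0, q1, q3}
read 0: {q0, q1, q3}
read 1: {q0, q2, q3}
read 0: {q0, q1, q2, q3}
read 1: {q0, q1, q2, q3}
read 2: {q0, q1, q2, q3}
Final reachable set {q0, q1, q2, q3} has 4 states.

4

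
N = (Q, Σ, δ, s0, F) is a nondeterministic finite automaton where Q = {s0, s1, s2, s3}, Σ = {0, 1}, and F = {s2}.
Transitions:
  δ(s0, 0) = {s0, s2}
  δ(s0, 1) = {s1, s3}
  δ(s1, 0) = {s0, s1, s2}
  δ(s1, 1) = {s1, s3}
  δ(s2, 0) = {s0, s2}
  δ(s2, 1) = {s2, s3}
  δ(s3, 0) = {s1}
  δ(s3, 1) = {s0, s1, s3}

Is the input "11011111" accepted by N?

Start: {s0}
read 1: {s1, s3}
read 1: {s0, s1, s3}
read 0: {s0, s1, s2}
read 1: {s1, s2, s3}
read 1: {s0, s1, s2, s3}
read 1: {s0, s1, s2, s3}
read 1: {s0, s1, s2, s3}
read 1: {s0, s1, s2, s3}
Reachable ∩ accepting = {s2} — nonempty.

accepted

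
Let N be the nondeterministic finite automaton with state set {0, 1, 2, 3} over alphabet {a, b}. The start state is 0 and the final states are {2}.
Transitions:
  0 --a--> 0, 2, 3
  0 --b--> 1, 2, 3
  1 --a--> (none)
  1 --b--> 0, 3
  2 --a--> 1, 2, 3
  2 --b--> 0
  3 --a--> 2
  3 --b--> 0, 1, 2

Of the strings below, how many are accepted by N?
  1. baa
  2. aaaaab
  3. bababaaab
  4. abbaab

4

baa: accepted
aaaaab: accepted
bababaaab: accepted
abbaab: accepted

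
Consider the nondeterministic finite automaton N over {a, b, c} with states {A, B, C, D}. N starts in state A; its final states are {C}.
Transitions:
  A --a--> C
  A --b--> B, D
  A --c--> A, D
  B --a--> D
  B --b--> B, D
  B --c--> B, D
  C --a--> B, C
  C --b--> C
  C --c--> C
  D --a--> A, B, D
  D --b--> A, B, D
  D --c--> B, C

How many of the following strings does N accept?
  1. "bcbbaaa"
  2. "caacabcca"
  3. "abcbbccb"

3

"bcbbaaa": accepted
"caacabcca": accepted
"abcbbccb": accepted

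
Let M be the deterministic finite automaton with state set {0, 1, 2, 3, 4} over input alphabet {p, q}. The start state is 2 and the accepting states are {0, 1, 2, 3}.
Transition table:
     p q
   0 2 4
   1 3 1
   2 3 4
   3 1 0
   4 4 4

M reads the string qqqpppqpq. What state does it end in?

4

2 --q--> 4
4 --q--> 4
4 --q--> 4
4 --p--> 4
4 --p--> 4
4 --p--> 4
4 --q--> 4
4 --p--> 4
4 --q--> 4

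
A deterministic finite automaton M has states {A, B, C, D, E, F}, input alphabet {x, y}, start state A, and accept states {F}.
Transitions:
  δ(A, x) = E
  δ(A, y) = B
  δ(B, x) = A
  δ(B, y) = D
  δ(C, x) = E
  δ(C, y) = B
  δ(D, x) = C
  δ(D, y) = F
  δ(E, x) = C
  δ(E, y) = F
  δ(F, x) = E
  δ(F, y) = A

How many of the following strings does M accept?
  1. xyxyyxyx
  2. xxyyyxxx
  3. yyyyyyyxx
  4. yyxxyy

0

xyxyyxyx: rejected
xxyyyxxx: rejected
yyyyyyyxx: rejected
yyxxyy: rejected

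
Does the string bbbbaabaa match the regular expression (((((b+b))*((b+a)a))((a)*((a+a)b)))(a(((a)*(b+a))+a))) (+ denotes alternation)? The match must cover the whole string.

yes

Split as bbbbaab·aa: ((((b+b))*((b+a)a))((a)*((a+a)b))) matches bbbbaab and (a(((a)*(b+a))+a)) matches aa.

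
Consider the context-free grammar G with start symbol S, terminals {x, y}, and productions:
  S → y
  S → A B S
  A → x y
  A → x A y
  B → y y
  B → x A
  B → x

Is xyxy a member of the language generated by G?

yes

S ⇒ ABS ⇒ xyBS ⇒ xyxS ⇒ xyxy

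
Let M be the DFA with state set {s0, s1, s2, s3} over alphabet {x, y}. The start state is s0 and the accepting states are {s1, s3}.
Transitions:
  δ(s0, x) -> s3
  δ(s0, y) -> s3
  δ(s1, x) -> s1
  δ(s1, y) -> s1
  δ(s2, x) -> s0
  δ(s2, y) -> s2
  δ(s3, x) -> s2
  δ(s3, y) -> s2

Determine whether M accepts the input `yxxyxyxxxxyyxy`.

s0 --y--> s3
s3 --x--> s2
s2 --x--> s0
s0 --y--> s3
s3 --x--> s2
s2 --y--> s2
s2 --x--> s0
s0 --x--> s3
s3 --x--> s2
s2 --x--> s0
s0 --y--> s3
s3 --y--> s2
s2 --x--> s0
s0 --y--> s3
End in state s3, which is an accepting state.

accepted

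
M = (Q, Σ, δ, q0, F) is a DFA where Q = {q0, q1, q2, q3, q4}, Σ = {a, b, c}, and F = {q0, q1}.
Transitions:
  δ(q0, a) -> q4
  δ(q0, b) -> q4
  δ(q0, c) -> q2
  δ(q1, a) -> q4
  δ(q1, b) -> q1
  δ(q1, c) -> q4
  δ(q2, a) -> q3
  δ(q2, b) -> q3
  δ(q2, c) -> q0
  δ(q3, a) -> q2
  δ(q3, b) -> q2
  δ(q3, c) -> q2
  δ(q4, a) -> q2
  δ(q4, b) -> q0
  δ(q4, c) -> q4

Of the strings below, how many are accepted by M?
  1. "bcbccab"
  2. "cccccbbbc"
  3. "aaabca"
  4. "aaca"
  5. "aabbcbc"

1

"bcbccab": accepted
"cccccbbbc": rejected
"aaabca": rejected
"aaca": rejected
"aabbcbc": rejected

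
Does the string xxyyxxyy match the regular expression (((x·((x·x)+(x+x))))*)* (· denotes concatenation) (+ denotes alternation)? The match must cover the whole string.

xxyyxxyy cannot be split into zero or more pieces each matching ((x·((x·x)+(x+x))))*.

no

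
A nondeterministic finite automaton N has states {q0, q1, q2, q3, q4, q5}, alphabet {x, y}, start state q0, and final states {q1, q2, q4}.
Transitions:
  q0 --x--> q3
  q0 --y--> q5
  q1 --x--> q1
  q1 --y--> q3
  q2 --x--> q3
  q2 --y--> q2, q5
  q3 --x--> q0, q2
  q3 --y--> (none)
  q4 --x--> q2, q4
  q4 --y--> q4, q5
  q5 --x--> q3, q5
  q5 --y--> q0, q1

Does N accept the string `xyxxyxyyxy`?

rejected

Start: {q0}
read x: {q3}
read y: {}
The reachable set is empty and stays empty for the remaining 8 symbols.
Reachable ∩ accepting = {} — empty.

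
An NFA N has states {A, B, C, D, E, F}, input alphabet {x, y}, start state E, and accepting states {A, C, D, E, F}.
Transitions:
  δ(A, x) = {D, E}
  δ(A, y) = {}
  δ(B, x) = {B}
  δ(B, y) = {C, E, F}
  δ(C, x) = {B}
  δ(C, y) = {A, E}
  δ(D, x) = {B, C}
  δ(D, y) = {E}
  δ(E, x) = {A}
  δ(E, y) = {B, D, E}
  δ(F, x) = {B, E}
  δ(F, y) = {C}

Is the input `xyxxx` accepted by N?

Start: {E}
read x: {A}
read y: {}
The reachable set is empty and stays empty for the remaining 3 symbols.
Reachable ∩ accepting = {} — empty.

rejected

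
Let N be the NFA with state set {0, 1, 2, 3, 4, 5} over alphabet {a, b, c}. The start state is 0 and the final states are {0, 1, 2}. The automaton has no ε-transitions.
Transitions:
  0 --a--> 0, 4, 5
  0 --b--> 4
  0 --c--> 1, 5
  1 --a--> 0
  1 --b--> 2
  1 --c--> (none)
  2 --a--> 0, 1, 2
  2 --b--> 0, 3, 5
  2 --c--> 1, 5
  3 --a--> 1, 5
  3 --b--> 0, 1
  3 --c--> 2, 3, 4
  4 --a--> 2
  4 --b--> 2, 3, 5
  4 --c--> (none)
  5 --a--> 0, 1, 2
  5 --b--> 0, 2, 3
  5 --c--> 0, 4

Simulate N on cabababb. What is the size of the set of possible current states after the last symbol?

6

Start: {0}
read c: {1, 5}
read a: {0, 1, 2}
read b: {0, 2, 3, 4, 5}
read a: {0, 1, 2, 4, 5}
read b: {0, 2, 3, 4, 5}
read a: {0, 1, 2, 4, 5}
read b: {0, 2, 3, 4, 5}
read b: {0, 1, 2, 3, 4, 5}
Final reachable set {0, 1, 2, 3, 4, 5} has 6 states.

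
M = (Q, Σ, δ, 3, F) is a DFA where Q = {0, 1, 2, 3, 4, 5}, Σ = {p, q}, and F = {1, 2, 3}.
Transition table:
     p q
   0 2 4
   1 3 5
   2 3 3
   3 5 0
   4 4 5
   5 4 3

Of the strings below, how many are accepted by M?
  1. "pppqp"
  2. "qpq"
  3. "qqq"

1

"pppqp": rejected
"qpq": accepted
"qqq": rejected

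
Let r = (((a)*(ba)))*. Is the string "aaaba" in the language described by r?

Split into 1 piece aaaba; each matches ((a)*(ba)).

yes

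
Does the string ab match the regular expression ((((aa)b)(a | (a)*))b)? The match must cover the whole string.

no

No split of ab into u·v has (((aa)b)(a|(a)*)) matching u and b matching v.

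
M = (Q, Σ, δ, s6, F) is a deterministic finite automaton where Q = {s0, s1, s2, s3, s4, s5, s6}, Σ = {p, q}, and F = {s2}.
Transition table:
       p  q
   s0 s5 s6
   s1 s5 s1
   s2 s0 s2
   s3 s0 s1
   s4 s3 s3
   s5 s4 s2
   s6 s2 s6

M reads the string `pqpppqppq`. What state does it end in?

s6 --p--> s2
s2 --q--> s2
s2 --p--> s0
s0 --p--> s5
s5 --p--> s4
s4 --q--> s3
s3 --p--> s0
s0 --p--> s5
s5 --q--> s2

s2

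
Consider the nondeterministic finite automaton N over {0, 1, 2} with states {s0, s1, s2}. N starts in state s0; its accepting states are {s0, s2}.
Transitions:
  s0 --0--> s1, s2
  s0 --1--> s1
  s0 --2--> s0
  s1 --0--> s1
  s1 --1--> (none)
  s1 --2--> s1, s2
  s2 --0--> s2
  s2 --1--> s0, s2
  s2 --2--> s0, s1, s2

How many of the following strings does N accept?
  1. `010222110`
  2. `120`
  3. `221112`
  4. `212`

3

`010222110`: accepted
`120`: accepted
`221112`: rejected
`212`: accepted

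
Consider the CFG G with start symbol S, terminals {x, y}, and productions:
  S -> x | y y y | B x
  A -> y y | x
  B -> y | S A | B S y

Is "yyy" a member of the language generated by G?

S ⇒ yyy

yes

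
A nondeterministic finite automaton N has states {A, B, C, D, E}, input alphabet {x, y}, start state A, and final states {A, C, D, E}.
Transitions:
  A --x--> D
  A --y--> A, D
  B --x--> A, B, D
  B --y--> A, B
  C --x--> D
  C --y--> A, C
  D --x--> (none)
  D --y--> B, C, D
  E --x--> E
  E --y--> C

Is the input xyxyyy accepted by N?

accepted

Start: {A}
read x: {D}
read y: {B, C, D}
read x: {A, B, D}
read y: {A, B, C, D}
read y: {A, B, C, D}
read y: {A, B, C, D}
Reachable ∩ accepting = {A, C, D} — nonempty.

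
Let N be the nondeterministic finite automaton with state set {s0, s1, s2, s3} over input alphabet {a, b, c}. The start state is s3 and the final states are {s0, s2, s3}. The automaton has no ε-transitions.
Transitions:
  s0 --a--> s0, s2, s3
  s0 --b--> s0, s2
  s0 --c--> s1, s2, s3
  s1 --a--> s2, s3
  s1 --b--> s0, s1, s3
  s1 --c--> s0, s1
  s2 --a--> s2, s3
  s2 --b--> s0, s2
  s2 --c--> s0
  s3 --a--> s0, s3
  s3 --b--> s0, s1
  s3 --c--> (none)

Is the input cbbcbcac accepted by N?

rejected

Start: {s3}
read c: {}
The reachable set is empty and stays empty for the remaining 7 symbols.
Reachable ∩ accepting = {} — empty.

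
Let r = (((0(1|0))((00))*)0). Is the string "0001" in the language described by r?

No split of 0001 into u·v has ((0(1|0))((00))*) matching u and 0 matching v.

no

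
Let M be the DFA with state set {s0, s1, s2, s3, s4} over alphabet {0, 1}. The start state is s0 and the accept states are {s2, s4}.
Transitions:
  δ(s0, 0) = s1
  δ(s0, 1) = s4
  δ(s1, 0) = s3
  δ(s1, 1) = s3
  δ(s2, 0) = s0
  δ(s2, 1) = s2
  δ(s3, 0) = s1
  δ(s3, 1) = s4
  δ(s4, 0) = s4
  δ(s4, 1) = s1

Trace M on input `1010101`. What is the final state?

s0 --1--> s4
s4 --0--> s4
s4 --1--> s1
s1 --0--> s3
s3 --1--> s4
s4 --0--> s4
s4 --1--> s1

s1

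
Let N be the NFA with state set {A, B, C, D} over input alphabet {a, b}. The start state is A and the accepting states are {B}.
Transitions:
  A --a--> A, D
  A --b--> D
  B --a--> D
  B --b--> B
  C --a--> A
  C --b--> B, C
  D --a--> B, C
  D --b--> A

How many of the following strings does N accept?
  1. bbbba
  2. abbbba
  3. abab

bbbba: rejected
abbbba: accepted
abab: accepted

2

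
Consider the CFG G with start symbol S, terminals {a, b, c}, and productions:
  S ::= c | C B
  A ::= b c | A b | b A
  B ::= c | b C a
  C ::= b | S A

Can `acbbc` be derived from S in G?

no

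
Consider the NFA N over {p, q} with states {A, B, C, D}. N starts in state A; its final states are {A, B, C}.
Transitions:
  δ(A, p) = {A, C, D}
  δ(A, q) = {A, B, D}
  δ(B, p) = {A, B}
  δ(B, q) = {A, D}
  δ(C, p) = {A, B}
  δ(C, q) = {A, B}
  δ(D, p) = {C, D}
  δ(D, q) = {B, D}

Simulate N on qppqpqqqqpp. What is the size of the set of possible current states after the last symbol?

Start: {A}
read q: {A, B, D}
read p: {A, B, C, D}
read p: {A, B, C, D}
read q: {A, B, D}
read p: {A, B, C, D}
read q: {A, B, D}
read q: {A, B, D}
read q: {A, B, D}
read q: {A, B, D}
read p: {A, B, C, D}
read p: {A, B, C, D}
Final reachable set {A, B, C, D} has 4 states.

4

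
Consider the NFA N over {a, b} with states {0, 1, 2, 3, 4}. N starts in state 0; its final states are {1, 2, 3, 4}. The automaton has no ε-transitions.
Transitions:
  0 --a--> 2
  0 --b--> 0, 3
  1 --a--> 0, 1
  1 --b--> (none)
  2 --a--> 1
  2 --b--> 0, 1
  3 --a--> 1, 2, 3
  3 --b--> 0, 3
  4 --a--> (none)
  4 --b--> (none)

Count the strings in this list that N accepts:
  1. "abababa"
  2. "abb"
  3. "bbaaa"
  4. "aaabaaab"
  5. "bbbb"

5

"abababa": accepted
"abb": accepted
"bbaaa": accepted
"aaabaaab": accepted
"bbbb": accepted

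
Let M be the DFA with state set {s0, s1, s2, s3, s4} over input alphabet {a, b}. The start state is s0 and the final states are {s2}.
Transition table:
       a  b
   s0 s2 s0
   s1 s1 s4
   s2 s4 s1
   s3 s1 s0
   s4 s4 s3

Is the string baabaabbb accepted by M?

rejected

s0 --b--> s0
s0 --a--> s2
s2 --a--> s4
s4 --b--> s3
s3 --a--> s1
s1 --a--> s1
s1 --b--> s4
s4 --b--> s3
s3 --b--> s0
End in state s0, which is not an accepting state.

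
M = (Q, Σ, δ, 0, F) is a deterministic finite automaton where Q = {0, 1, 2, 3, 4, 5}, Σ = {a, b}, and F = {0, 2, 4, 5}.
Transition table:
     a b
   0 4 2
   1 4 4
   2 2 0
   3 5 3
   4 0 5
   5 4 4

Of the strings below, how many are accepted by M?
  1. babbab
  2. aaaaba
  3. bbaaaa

3

babbab: accepted
aaaaba: accepted
bbaaaa: accepted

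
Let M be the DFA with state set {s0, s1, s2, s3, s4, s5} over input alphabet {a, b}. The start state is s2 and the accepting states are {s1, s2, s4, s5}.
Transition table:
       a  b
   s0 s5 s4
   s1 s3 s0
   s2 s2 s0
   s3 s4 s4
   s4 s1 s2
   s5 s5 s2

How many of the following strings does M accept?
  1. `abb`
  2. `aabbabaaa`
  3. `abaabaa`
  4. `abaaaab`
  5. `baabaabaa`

5

`abb`: accepted
`aabbabaaa`: accepted
`abaabaa`: accepted
`abaaaab`: accepted
`baabaabaa`: accepted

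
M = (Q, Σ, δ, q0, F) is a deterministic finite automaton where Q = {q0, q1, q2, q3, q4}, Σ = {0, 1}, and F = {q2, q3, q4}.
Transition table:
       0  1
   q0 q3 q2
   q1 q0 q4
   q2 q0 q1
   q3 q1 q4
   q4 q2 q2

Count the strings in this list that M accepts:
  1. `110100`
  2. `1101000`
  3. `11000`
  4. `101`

2

`110100`: accepted
`1101000`: rejected
`11000`: rejected
`101`: accepted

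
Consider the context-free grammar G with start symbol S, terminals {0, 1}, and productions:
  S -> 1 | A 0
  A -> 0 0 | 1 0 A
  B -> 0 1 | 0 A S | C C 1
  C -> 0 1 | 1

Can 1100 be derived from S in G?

no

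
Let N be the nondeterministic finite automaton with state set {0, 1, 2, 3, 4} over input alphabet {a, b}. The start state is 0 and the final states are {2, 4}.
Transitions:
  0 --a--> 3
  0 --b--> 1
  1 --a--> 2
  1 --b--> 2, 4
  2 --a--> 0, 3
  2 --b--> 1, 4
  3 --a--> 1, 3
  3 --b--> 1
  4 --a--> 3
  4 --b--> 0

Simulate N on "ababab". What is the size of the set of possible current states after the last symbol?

2

Start: {0}
read a: {3}
read b: {1}
read a: {2}
read b: {1, 4}
read a: {2, 3}
read b: {1, 4}
Final reachable set {1, 4} has 2 states.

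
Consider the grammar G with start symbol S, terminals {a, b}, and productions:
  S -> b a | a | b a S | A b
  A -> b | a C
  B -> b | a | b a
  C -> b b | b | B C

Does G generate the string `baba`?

yes

S ⇒ baS ⇒ baba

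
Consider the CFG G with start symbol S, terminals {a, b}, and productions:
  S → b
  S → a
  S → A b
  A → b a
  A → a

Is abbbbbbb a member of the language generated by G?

no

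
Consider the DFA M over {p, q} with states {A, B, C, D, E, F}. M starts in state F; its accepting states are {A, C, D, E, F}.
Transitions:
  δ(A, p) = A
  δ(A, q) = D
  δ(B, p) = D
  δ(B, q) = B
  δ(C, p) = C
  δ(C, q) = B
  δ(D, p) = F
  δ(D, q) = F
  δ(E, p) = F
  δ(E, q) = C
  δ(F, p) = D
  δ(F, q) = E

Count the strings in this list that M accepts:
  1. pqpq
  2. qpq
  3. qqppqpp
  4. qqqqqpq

4

pqpq: accepted
qpq: accepted
qqppqpp: accepted
qqqqqpq: accepted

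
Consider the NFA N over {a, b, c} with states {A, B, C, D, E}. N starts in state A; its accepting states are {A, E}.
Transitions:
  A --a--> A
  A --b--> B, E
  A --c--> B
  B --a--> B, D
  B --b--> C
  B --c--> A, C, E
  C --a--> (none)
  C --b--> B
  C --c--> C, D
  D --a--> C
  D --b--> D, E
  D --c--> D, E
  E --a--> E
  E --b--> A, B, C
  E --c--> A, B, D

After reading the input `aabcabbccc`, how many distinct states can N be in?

Start: {A}
read a: {A}
read a: {A}
read b: {B, E}
read c: {A, B, C, D, E}
read a: {A, B, C, D, E}
read b: {A, B, C, D, E}
read b: {A, B, C, D, E}
read c: {A, B, C, D, E}
read c: {A, B, C, D, E}
read c: {A, B, C, D, E}
Final reachable set {A, B, C, D, E} has 5 states.

5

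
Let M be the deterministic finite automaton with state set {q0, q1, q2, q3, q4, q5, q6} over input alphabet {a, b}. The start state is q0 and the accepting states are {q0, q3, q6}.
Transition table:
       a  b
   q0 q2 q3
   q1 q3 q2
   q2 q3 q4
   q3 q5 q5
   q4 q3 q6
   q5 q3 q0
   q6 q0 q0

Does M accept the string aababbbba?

accepted

q0 --a--> q2
q2 --a--> q3
q3 --b--> q5
q5 --a--> q3
q3 --b--> q5
q5 --b--> q0
q0 --b--> q3
q3 --b--> q5
q5 --a--> q3
End in state q3, which is an accepting state.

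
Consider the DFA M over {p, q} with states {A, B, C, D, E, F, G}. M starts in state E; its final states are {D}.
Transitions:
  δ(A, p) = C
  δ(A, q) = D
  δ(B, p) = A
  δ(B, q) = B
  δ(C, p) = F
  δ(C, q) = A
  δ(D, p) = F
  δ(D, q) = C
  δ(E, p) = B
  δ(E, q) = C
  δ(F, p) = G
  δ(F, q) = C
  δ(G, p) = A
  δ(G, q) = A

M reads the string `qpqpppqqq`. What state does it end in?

A

E --q--> C
C --p--> F
F --q--> C
C --p--> F
F --p--> G
G --p--> A
A --q--> D
D --q--> C
C --q--> A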